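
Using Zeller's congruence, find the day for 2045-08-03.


Zeller's congruence:
q=3, m=8, k=45, j=20
h = (3 + ⌊13×9/5⌋ + 45 + ⌊45/4⌋ + ⌊20/4⌋ - 2×20) mod 7
= (3 + 23 + 45 + 11 + 5 - 40) mod 7
= 47 mod 7 = 5
h=5 → Thursday

Thursday


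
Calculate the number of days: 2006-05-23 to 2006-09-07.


From May 23, 2006 to September 7, 2006
Rest of May 2006: 31 - 23 = 8
Full months: June 30, July 31, August 31
Days into September 2006: 7
Total = 8 + 30 + 31 + 31 + 7 = 107 days

107 days


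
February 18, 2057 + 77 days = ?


Start: February 18, 2057
Add 77 days
February 18 → March 1: 28 - 18 + 1 = 11 days (77 - 11 = 66 left)
March 1 → April 1: 31 - 1 + 1 = 31 days (66 - 31 = 35 left)
April 1 → May 1: 30 - 1 + 1 = 30 days (35 - 30 = 5 left)
May 1 + 5 = May 6, 2057

May 6, 2057


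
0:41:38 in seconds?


Hours: 0 × 3600 = 0
Minutes: 41 × 60 = 2460
Seconds: 38
Total = 0 + 2460 + 38 = 2498

2498 seconds


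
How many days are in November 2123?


30 days

Month: November (month 11)
November has 30 days


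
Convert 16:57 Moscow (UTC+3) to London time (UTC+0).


13:57

Time difference = UTC+0 - UTC+3 = -3 hours
New hour = (16 -3) mod 24
= 13 mod 24 = 13
Minutes unchanged → 13:57


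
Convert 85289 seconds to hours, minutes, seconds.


23h 41m 29s

Hours: 85289 ÷ 3600 = 23 remainder 2489
Minutes: 2489 ÷ 60 = 41 remainder 29
Seconds: 29


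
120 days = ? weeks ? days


17 weeks 1 days

Weeks: 120 ÷ 7 = 17 remainder 1


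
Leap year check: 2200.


Rules: divisible by 4 AND (not by 100 OR by 400)
2200 ÷ 4 = 550 exactly → divisible by 4
2200 ÷ 100 = 22 exactly → divisible by 100
2200 ÷ 400 = 5 remainder 200 → not divisible by 400
Divisible by 100 but not by 400 → not a leap year

No


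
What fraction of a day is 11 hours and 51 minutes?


0.4938 (49.38%)

Total minutes: 11×60 + 51 = 711
Day = 24×60 = 1440 minutes
Fraction = 711/1440 ≈ 0.4938
As a percentage: 711/1440 × 100 ≈ 49.38%


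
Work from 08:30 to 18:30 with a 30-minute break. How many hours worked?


Total time = (18×60+30) - (8×60+30)
= 1110 - 510 = 600 min
Minus break: 600 - 30 = 570 min
= 9h 30m

9h 30m (570 minutes)


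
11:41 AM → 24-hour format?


Input: 11:41 AM
AM hour stays: 11

11:41


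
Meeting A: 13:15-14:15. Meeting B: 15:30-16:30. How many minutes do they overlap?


0 minutes

Meeting A: 795-855 (in minutes from midnight)
Meeting B: 930-990
Overlap start = max(795, 930) = 930
Overlap end = min(855, 990) = 855
Overlap = max(0, 855 - 930) = 0 min


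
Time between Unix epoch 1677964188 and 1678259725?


295537 seconds (82.1 hours / 3.42 days)

Difference = 1678259725 - 1677964188 = 295537 seconds
In hours: 295537 / 3600 ≈ 82.1
In days: 295537 / 86400 ≈ 3.42


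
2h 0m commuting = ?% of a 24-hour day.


8.3%

Time: 120 minutes
Day: 1440 minutes
Percentage = (120/1440) × 100 ≈ 8.3%


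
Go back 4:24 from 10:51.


Start: 651 minutes from midnight
Subtract: 264 minutes
Remaining: 651 - 264 = 387
Hours: 6, Minutes: 27

06:27


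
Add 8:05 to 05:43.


Start: 343 minutes from midnight
Add: 485 minutes
Total: 828 minutes
Hours: 828 ÷ 60 = 13 remainder 48

13:48


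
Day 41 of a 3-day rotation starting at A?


Shifts: A, B, C
Start: A (index 0)
Day 41: (0 + 41 - 1) mod 3
= 40 mod 3
= 1
Index 1 → shift B

Shift B


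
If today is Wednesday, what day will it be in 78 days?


Start: Wednesday (index 2)
(2 + 78) mod 7
= 80 mod 7
= 3
Index 3 → Thursday

Thursday


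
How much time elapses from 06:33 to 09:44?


End time in minutes: 9×60 + 44 = 584
Start time in minutes: 6×60 + 33 = 393
Difference = 584 - 393 = 191 minutes
= 3 hours 11 minutes

3h 11m


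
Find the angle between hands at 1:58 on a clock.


71.0°

Hour hand = 1×30 + 58×0.5 = 59.0°
Minute hand = 58×6 = 348°
Difference = |59.0 - 348| = 289.0°
Since > 180°: 360 - 289.0 = 71.0°


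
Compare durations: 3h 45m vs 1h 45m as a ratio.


15:7 (2.14)

Duration 1: 225 minutes
Duration 2: 105 minutes
Ratio = 225:105
GCD = 15
Simplified = 15:7
As a decimal: 15/7 ≈ 2.14


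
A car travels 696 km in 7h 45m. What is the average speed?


Distance: 696 km
Time: 7h 45m = 465 min = 465/60 = 31/4 hours
Speed = 696 ÷ (31/4) = 696 × 4 / 31 = 2784/31 ≈ 89.8 km/h

89.8 km/h


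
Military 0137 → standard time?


Hour: 1
1 < 12 → AM

1:37 AM


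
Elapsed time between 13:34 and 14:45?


End time in minutes: 14×60 + 45 = 885
Start time in minutes: 13×60 + 34 = 814
Difference = 885 - 814 = 71 minutes
= 1 hours 11 minutes

1h 11m


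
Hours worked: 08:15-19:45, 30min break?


Total time = (19×60+45) - (8×60+15)
= 1185 - 495 = 690 min
Minus break: 690 - 30 = 660 min
= 11h 0m

11h 0m (660 minutes)


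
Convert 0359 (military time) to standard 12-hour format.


3:59 AM

Hour: 3
3 < 12 → AM


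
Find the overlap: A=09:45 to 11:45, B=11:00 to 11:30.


Meeting A: 585-705 (in minutes from midnight)
Meeting B: 660-690
Overlap start = max(585, 660) = 660
Overlap end = min(705, 690) = 690
Overlap = max(0, 690 - 660) = 30 min

30 minutes


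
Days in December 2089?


31 days

Month: December (month 12)
December has 31 days


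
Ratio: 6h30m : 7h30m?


13:15 (0.87)

Duration 1: 390 minutes
Duration 2: 450 minutes
Ratio = 390:450
GCD = 30
Simplified = 13:15
As a decimal: 13/15 ≈ 0.87


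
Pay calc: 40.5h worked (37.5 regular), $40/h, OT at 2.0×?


$1740.00

Regular: 37.5h × $40 = $1500.00
Overtime: 40.5 - 37.5 = 3.0h
OT pay: 3.0h × $40 × 2.0 = $240.00
Total = $1500.00 + $240.00 = $1740.00


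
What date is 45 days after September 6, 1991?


October 21, 1991

Start: September 6, 1991
Add 45 days
September 6 → October 1: 30 - 6 + 1 = 25 days (45 - 25 = 20 left)
October 1 + 20 = October 21, 1991


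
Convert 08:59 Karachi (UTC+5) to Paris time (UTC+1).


Time difference = UTC+1 - UTC+5 = -4 hours
New hour = (8 -4) mod 24
= 4 mod 24 = 4
Minutes unchanged → 04:59

04:59


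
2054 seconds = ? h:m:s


0h 34m 14s

Hours: 2054 ÷ 3600 = 0 remainder 2054
Minutes: 2054 ÷ 60 = 34 remainder 14
Seconds: 14


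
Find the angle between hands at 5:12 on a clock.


84.0°

Hour hand = 5×30 + 12×0.5 = 156.0°
Minute hand = 12×6 = 72°
Difference = |156.0 - 72| = 84.0°


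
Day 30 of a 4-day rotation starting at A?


Shifts: A, B, C, D
Start: A (index 0)
Day 30: (0 + 30 - 1) mod 4
= 29 mod 4
= 1
Index 1 → shift B

Shift B


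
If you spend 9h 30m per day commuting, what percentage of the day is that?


Time: 570 minutes
Day: 1440 minutes
Percentage = (570/1440) × 100 ≈ 39.6%

39.6%


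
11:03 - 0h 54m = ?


10:09

Start: 663 minutes from midnight
Subtract: 54 minutes
Remaining: 663 - 54 = 609
Hours: 10, Minutes: 9


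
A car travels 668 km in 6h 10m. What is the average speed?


Distance: 668 km
Time: 6h 10m = 370 min = 370/60 = 37/6 hours
Speed = 668 ÷ (37/6) = 668 × 6 / 37 = 4008/37 ≈ 108.3 km/h

108.3 km/h


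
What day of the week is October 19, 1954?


Zeller's congruence:
q=19, m=10, k=54, j=19
h = (19 + ⌊13×11/5⌋ + 54 + ⌊54/4⌋ + ⌊19/4⌋ - 2×19) mod 7
= (19 + 28 + 54 + 13 + 4 - 38) mod 7
= 80 mod 7 = 3
h=3 → Tuesday

Tuesday


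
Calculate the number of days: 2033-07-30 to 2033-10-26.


From July 30, 2033 to October 26, 2033
Rest of July 2033: 31 - 30 = 1
Full months: August 31, September 30
Days into October 2033: 26
Total = 1 + 31 + 30 + 26 = 88 days

88 days


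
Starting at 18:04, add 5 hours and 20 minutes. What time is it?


Start: 1084 minutes from midnight
Add: 320 minutes
Total: 1404 minutes
Hours: 1404 ÷ 60 = 23 remainder 24

23:24


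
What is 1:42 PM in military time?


13:42

Input: 1:42 PM
PM: 1 + 12 = 13


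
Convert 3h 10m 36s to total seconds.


11436 seconds

Hours: 3 × 3600 = 10800
Minutes: 10 × 60 = 600
Seconds: 36
Total = 10800 + 600 + 36 = 11436


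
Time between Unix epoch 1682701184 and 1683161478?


Difference = 1683161478 - 1682701184 = 460294 seconds
In hours: 460294 / 3600 ≈ 127.9
In days: 460294 / 86400 ≈ 5.33

460294 seconds (127.9 hours / 5.33 days)


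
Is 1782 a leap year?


No

Rules: divisible by 4 AND (not by 100 OR by 400)
1782 ÷ 4 = 445 remainder 2 → not divisible by 4
Not divisible by 4 → not a leap year


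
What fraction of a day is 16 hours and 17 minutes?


Total minutes: 16×60 + 17 = 977
Day = 24×60 = 1440 minutes
Fraction = 977/1440 ≈ 0.6785
As a percentage: 977/1440 × 100 ≈ 67.85%

0.6785 (67.85%)


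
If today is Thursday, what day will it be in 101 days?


Start: Thursday (index 3)
(3 + 101) mod 7
= 104 mod 7
= 6
Index 6 → Sunday

Sunday


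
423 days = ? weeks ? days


Weeks: 423 ÷ 7 = 60 remainder 3

60 weeks 3 days


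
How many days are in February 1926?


28 days

Month: February (month 2)
February: 28 or 29 (leap year)
1926 leap year? No


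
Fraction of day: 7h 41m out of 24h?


Total minutes: 7×60 + 41 = 461
Day = 24×60 = 1440 minutes
Fraction = 461/1440 ≈ 0.3201
As a percentage: 461/1440 × 100 ≈ 32.01%

0.3201 (32.01%)


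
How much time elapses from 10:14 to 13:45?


3h 31m

End time in minutes: 13×60 + 45 = 825
Start time in minutes: 10×60 + 14 = 614
Difference = 825 - 614 = 211 minutes
= 3 hours 31 minutes


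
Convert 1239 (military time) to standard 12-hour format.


12:39 PM

Hour: 12
12 → 12 PM (noon)


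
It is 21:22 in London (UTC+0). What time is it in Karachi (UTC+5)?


02:22 (next day)

Time difference = UTC+5 - UTC+0 = +5 hours
New hour = (21 + 5) mod 24
= 26 mod 24 = 2
Minutes unchanged → 02:22; 26 ≥ 24 → next day


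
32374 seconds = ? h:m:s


8h 59m 34s

Hours: 32374 ÷ 3600 = 8 remainder 3574
Minutes: 3574 ÷ 60 = 59 remainder 34
Seconds: 34


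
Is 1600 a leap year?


Yes

Rules: divisible by 4 AND (not by 100 OR by 400)
1600 ÷ 4 = 400 exactly → divisible by 4
1600 ÷ 100 = 16 exactly → divisible by 100
1600 ÷ 400 = 4 exactly → divisible by 400
Divisible by 400 → leap year


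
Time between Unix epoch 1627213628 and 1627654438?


440810 seconds (122.4 hours / 5.10 days)

Difference = 1627654438 - 1627213628 = 440810 seconds
In hours: 440810 / 3600 ≈ 122.4
In days: 440810 / 86400 ≈ 5.10


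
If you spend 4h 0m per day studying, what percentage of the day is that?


16.7%

Time: 240 minutes
Day: 1440 minutes
Percentage = (240/1440) × 100 ≈ 16.7%


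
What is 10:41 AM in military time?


Input: 10:41 AM
AM hour stays: 10

10:41


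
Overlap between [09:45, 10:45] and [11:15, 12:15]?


0 minutes

Meeting A: 585-645 (in minutes from midnight)
Meeting B: 675-735
Overlap start = max(585, 675) = 675
Overlap end = min(645, 735) = 645
Overlap = max(0, 645 - 675) = 0 min


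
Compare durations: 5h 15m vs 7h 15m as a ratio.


21:29 (0.72)

Duration 1: 315 minutes
Duration 2: 435 minutes
Ratio = 315:435
GCD = 15
Simplified = 21:29
As a decimal: 21/29 ≈ 0.72


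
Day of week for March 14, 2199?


Zeller's congruence:
q=14, m=3, k=99, j=21
h = (14 + ⌊13×4/5⌋ + 99 + ⌊99/4⌋ + ⌊21/4⌋ - 2×21) mod 7
= (14 + 10 + 99 + 24 + 5 - 42) mod 7
= 110 mod 7 = 5
h=5 → Thursday

Thursday


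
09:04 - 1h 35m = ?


Start: 544 minutes from midnight
Subtract: 95 minutes
Remaining: 544 - 95 = 449
Hours: 7, Minutes: 29

07:29


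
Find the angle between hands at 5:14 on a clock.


73.0°

Hour hand = 5×30 + 14×0.5 = 157.0°
Minute hand = 14×6 = 84°
Difference = |157.0 - 84| = 73.0°


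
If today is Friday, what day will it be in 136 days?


Monday

Start: Friday (index 4)
(4 + 136) mod 7
= 140 mod 7
= 0
Index 0 → Monday


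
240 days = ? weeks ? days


34 weeks 2 days

Weeks: 240 ÷ 7 = 34 remainder 2


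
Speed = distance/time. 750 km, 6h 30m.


Distance: 750 km
Time: 6h 30m = 390 min = 390/60 = 13/2 hours
Speed = 750 ÷ (13/2) = 750 × 2 / 13 = 1500/13 ≈ 115.4 km/h

115.4 km/h


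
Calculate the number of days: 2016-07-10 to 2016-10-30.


112 days

From July 10, 2016 to October 30, 2016
Rest of July 2016: 31 - 10 = 21
Full months: August 31, September 30
Days into October 2016: 30
Total = 21 + 31 + 30 + 30 = 112 days


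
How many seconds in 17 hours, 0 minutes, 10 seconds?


Hours: 17 × 3600 = 61200
Minutes: 0 × 60 = 0
Seconds: 10
Total = 61200 + 0 + 10 = 61210

61210 seconds


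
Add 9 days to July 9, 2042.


Start: July 9, 2042
Add 9 days
July 9 + 9 = July 18, 2042

July 18, 2042


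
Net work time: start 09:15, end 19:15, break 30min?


Total time = (19×60+15) - (9×60+15)
= 1155 - 555 = 600 min
Minus break: 600 - 30 = 570 min
= 9h 30m

9h 30m (570 minutes)


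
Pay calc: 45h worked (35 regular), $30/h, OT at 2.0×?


$1650.00

Regular: 35h × $30 = $1050.00
Overtime: 45 - 35 = 10h
OT pay: 10h × $30 × 2.0 = $600.00
Total = $1050.00 + $600.00 = $1650.00


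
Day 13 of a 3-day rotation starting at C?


Shifts: A, B, C
Start: C (index 2)
Day 13: (2 + 13 - 1) mod 3
= 14 mod 3
= 2
Index 2 → shift C

Shift C


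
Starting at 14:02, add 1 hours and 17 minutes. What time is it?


15:19

Start: 842 minutes from midnight
Add: 77 minutes
Total: 919 minutes
Hours: 919 ÷ 60 = 15 remainder 19


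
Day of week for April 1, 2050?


Zeller's congruence:
q=1, m=4, k=50, j=20
h = (1 + ⌊13×5/5⌋ + 50 + ⌊50/4⌋ + ⌊20/4⌋ - 2×20) mod 7
= (1 + 13 + 50 + 12 + 5 - 40) mod 7
= 41 mod 7 = 6
h=6 → Friday

Friday


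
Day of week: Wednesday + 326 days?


Start: Wednesday (index 2)
(2 + 326) mod 7
= 328 mod 7
= 6
Index 6 → Sunday

Sunday


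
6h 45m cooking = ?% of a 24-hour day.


28.1%

Time: 405 minutes
Day: 1440 minutes
Percentage = (405/1440) × 100 ≈ 28.1%


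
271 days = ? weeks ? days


Weeks: 271 ÷ 7 = 38 remainder 5

38 weeks 5 days


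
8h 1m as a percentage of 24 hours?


Total minutes: 8×60 + 1 = 481
Day = 24×60 = 1440 minutes
Fraction = 481/1440 ≈ 0.3340
As a percentage: 481/1440 × 100 ≈ 33.40%

0.3340 (33.40%)


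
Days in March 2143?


Month: March (month 3)
March has 31 days

31 days


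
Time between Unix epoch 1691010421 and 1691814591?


804170 seconds (223.4 hours / 9.31 days)

Difference = 1691814591 - 1691010421 = 804170 seconds
In hours: 804170 / 3600 ≈ 223.4
In days: 804170 / 86400 ≈ 9.31


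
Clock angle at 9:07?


128.5°

Hour hand = 9×30 + 7×0.5 = 273.5°
Minute hand = 7×6 = 42°
Difference = |273.5 - 42| = 231.5°
Since > 180°: 360 - 231.5 = 128.5°


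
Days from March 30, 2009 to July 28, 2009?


120 days

From March 30, 2009 to July 28, 2009
Rest of March 2009: 31 - 30 = 1
Full months: April 30, May 31, June 30
Days into July 2009: 28
Total = 1 + 30 + 31 + 30 + 28 = 120 days


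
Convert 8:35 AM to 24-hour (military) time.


08:35

Input: 8:35 AM
AM hour stays: 8


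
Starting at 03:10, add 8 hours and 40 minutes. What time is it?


11:50

Start: 190 minutes from midnight
Add: 520 minutes
Total: 710 minutes
Hours: 710 ÷ 60 = 11 remainder 50


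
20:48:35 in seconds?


74915 seconds

Hours: 20 × 3600 = 72000
Minutes: 48 × 60 = 2880
Seconds: 35
Total = 72000 + 2880 + 35 = 74915


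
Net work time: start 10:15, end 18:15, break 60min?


7h 0m (420 minutes)

Total time = (18×60+15) - (10×60+15)
= 1095 - 615 = 480 min
Minus break: 480 - 60 = 420 min
= 7h 0m


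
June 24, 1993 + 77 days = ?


Start: June 24, 1993
Add 77 days
June 24 → July 1: 30 - 24 + 1 = 7 days (77 - 7 = 70 left)
July 1 → August 1: 31 - 1 + 1 = 31 days (70 - 31 = 39 left)
August 1 → September 1: 31 - 1 + 1 = 31 days (39 - 31 = 8 left)
September 1 + 8 = September 9, 1993

September 9, 1993


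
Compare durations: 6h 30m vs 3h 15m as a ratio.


Duration 1: 390 minutes
Duration 2: 195 minutes
Ratio = 390:195
GCD = 195
Simplified = 2:1
As a decimal: 2/1 = 2.00

2:1 (2.00)


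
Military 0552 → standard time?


Hour: 5
5 < 12 → AM

5:52 AM


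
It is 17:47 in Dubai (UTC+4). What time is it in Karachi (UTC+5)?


18:47

Time difference = UTC+5 - UTC+4 = +1 hours
New hour = (17 + 1) mod 24
= 18 mod 24 = 18
Minutes unchanged → 18:47


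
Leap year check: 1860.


Rules: divisible by 4 AND (not by 100 OR by 400)
1860 ÷ 4 = 465 exactly → divisible by 4
1860 ÷ 100 = 18 remainder 60 → not divisible by 100
Divisible by 4 but not by 100 → leap year

Yes


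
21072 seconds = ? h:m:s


5h 51m 12s

Hours: 21072 ÷ 3600 = 5 remainder 3072
Minutes: 3072 ÷ 60 = 51 remainder 12
Seconds: 12


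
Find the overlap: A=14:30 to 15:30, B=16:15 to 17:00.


Meeting A: 870-930 (in minutes from midnight)
Meeting B: 975-1020
Overlap start = max(870, 975) = 975
Overlap end = min(930, 1020) = 930
Overlap = max(0, 930 - 975) = 0 min

0 minutes


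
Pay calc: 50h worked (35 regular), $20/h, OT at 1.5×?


Regular: 35h × $20 = $700.00
Overtime: 50 - 35 = 15h
OT pay: 15h × $20 × 1.5 = $450.00
Total = $700.00 + $450.00 = $1150.00

$1150.00


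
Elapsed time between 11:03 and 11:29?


End time in minutes: 11×60 + 29 = 689
Start time in minutes: 11×60 + 3 = 663
Difference = 689 - 663 = 26 minutes
= 0 hours 26 minutes

0h 26m


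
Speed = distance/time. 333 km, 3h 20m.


Distance: 333 km
Time: 3h 20m = 200 min = 200/60 = 10/3 hours
Speed = 333 ÷ (10/3) = 333 × 3 / 10 = 999/10 = 99.9 km/h

99.9 km/h


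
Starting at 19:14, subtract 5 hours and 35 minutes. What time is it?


13:39

Start: 1154 minutes from midnight
Subtract: 335 minutes
Remaining: 1154 - 335 = 819
Hours: 13, Minutes: 39


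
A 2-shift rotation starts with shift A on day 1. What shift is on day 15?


Shifts: A, B
Start: A (index 0)
Day 15: (0 + 15 - 1) mod 2
= 14 mod 2
= 0
Index 0 → shift A

Shift A


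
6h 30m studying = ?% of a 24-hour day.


27.1%

Time: 390 minutes
Day: 1440 minutes
Percentage = (390/1440) × 100 ≈ 27.1%


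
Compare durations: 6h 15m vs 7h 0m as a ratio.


Duration 1: 375 minutes
Duration 2: 420 minutes
Ratio = 375:420
GCD = 15
Simplified = 25:28
As a decimal: 25/28 ≈ 0.89

25:28 (0.89)


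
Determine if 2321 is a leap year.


Rules: divisible by 4 AND (not by 100 OR by 400)
2321 ÷ 4 = 580 remainder 1 → not divisible by 4
Not divisible by 4 → not a leap year

No


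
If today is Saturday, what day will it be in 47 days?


Start: Saturday (index 5)
(5 + 47) mod 7
= 52 mod 7
= 3
Index 3 → Thursday

Thursday


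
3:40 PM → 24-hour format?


Input: 3:40 PM
PM: 3 + 12 = 15

15:40


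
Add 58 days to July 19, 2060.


September 15, 2060

Start: July 19, 2060
Add 58 days
July 19 → August 1: 31 - 19 + 1 = 13 days (58 - 13 = 45 left)
August 1 → September 1: 31 - 1 + 1 = 31 days (45 - 31 = 14 left)
September 1 + 14 = September 15, 2060


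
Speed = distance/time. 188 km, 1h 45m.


Distance: 188 km
Time: 1h 45m = 105 min = 105/60 = 7/4 hours
Speed = 188 ÷ (7/4) = 188 × 4 / 7 = 752/7 ≈ 107.4 km/h

107.4 km/h


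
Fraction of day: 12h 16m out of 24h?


0.5111 (51.11%)

Total minutes: 12×60 + 16 = 736
Day = 24×60 = 1440 minutes
Fraction = 736/1440 ≈ 0.5111
As a percentage: 736/1440 × 100 ≈ 51.11%


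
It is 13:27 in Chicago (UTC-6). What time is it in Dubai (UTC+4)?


23:27

Time difference = UTC+4 - UTC-6 = +10 hours
New hour = (13 + 10) mod 24
= 23 mod 24 = 23
Minutes unchanged → 23:27


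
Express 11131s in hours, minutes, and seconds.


Hours: 11131 ÷ 3600 = 3 remainder 331
Minutes: 331 ÷ 60 = 5 remainder 31
Seconds: 31

3h 5m 31s


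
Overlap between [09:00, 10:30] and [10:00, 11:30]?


Meeting A: 540-630 (in minutes from midnight)
Meeting B: 600-690
Overlap start = max(540, 600) = 600
Overlap end = min(630, 690) = 630
Overlap = max(0, 630 - 600) = 30 min

30 minutes


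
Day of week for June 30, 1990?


Zeller's congruence:
q=30, m=6, k=90, j=19
h = (30 + ⌊13×7/5⌋ + 90 + ⌊90/4⌋ + ⌊19/4⌋ - 2×19) mod 7
= (30 + 18 + 90 + 22 + 4 - 38) mod 7
= 126 mod 7 = 0
h=0 → Saturday

Saturday


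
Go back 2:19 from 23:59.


21:40

Start: 1439 minutes from midnight
Subtract: 139 minutes
Remaining: 1439 - 139 = 1300
Hours: 21, Minutes: 40


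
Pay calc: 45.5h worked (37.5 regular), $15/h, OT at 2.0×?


Regular: 37.5h × $15 = $562.50
Overtime: 45.5 - 37.5 = 8.0h
OT pay: 8.0h × $15 × 2.0 = $240.00
Total = $562.50 + $240.00 = $802.50

$802.50


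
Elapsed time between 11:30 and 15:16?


End time in minutes: 15×60 + 16 = 916
Start time in minutes: 11×60 + 30 = 690
Difference = 916 - 690 = 226 minutes
= 3 hours 46 minutes

3h 46m


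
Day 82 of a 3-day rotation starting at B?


Shift B

Shifts: A, B, C
Start: B (index 1)
Day 82: (1 + 82 - 1) mod 3
= 82 mod 3
= 1
Index 1 → shift B


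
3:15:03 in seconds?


Hours: 3 × 3600 = 10800
Minutes: 15 × 60 = 900
Seconds: 3
Total = 10800 + 900 + 3 = 11703

11703 seconds


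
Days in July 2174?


31 days

Month: July (month 7)
July has 31 days


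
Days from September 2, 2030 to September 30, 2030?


From September 2, 2030 to September 30, 2030
Same month: 30 - 2 = 28 days

28 days


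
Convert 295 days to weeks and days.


42 weeks 1 days

Weeks: 295 ÷ 7 = 42 remainder 1


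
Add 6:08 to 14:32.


20:40

Start: 872 minutes from midnight
Add: 368 minutes
Total: 1240 minutes
Hours: 1240 ÷ 60 = 20 remainder 40


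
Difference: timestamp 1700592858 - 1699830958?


761900 seconds (211.6 hours / 8.82 days)

Difference = 1700592858 - 1699830958 = 761900 seconds
In hours: 761900 / 3600 ≈ 211.6
In days: 761900 / 86400 ≈ 8.82


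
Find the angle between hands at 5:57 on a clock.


Hour hand = 5×30 + 57×0.5 = 178.5°
Minute hand = 57×6 = 342°
Difference = |178.5 - 342| = 163.5°

163.5°


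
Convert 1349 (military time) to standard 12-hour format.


Hour: 13
13 - 12 = 1 → PM

1:49 PM


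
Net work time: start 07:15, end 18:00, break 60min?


9h 45m (585 minutes)

Total time = (18×60+0) - (7×60+15)
= 1080 - 435 = 645 min
Minus break: 645 - 60 = 585 min
= 9h 45m


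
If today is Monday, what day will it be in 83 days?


Sunday

Start: Monday (index 0)
(0 + 83) mod 7
= 83 mod 7
= 6
Index 6 → Sunday


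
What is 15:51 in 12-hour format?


3:51 PM

Hour: 15
15 - 12 = 3 → PM


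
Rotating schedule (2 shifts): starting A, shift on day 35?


Shift A

Shifts: A, B
Start: A (index 0)
Day 35: (0 + 35 - 1) mod 2
= 34 mod 2
= 0
Index 0 → shift A


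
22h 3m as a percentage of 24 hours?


0.9188 (91.88%)

Total minutes: 22×60 + 3 = 1323
Day = 24×60 = 1440 minutes
Fraction = 1323/1440 ≈ 0.9188
As a percentage: 1323/1440 × 100 ≈ 91.88%


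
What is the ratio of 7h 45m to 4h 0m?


31:16 (1.94)

Duration 1: 465 minutes
Duration 2: 240 minutes
Ratio = 465:240
GCD = 15
Simplified = 31:16
As a decimal: 31/16 ≈ 1.94


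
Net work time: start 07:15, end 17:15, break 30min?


Total time = (17×60+15) - (7×60+15)
= 1035 - 435 = 600 min
Minus break: 600 - 30 = 570 min
= 9h 30m

9h 30m (570 minutes)


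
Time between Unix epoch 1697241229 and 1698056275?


Difference = 1698056275 - 1697241229 = 815046 seconds
In hours: 815046 / 3600 ≈ 226.4
In days: 815046 / 86400 ≈ 9.43

815046 seconds (226.4 hours / 9.43 days)


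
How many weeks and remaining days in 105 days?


15 weeks 0 days

Weeks: 105 ÷ 7 = 15 remainder 0


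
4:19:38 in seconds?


15578 seconds

Hours: 4 × 3600 = 14400
Minutes: 19 × 60 = 1140
Seconds: 38
Total = 14400 + 1140 + 38 = 15578


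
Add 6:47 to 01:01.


Start: 61 minutes from midnight
Add: 407 minutes
Total: 468 minutes
Hours: 468 ÷ 60 = 7 remainder 48

07:48


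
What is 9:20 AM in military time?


09:20

Input: 9:20 AM
AM hour stays: 9


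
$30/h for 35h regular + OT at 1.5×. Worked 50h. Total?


$1725.00

Regular: 35h × $30 = $1050.00
Overtime: 50 - 35 = 15h
OT pay: 15h × $30 × 1.5 = $675.00
Total = $1050.00 + $675.00 = $1725.00


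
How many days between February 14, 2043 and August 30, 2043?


From February 14, 2043 to August 30, 2043
Rest of February 2043: 28 - 14 = 14
Full months: March 31, April 30, May 31, June 30, July 31
Days into August 2043: 30
Total = 14 + 31 + 30 + 31 + 30 + 31 + 30 = 197 days

197 days


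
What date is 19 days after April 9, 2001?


Start: April 9, 2001
Add 19 days
April 9 + 19 = April 28, 2001

April 28, 2001


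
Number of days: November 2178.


30 days

Month: November (month 11)
November has 30 days


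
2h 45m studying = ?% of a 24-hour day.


Time: 165 minutes
Day: 1440 minutes
Percentage = (165/1440) × 100 ≈ 11.5%

11.5%


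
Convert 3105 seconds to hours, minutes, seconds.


0h 51m 45s

Hours: 3105 ÷ 3600 = 0 remainder 3105
Minutes: 3105 ÷ 60 = 51 remainder 45
Seconds: 45


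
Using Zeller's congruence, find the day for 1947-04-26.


Zeller's congruence:
q=26, m=4, k=47, j=19
h = (26 + ⌊13×5/5⌋ + 47 + ⌊47/4⌋ + ⌊19/4⌋ - 2×19) mod 7
= (26 + 13 + 47 + 11 + 4 - 38) mod 7
= 63 mod 7 = 0
h=0 → Saturday

Saturday


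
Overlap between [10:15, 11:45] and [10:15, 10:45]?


Meeting A: 615-705 (in minutes from midnight)
Meeting B: 615-645
Overlap start = max(615, 615) = 615
Overlap end = min(705, 645) = 645
Overlap = max(0, 645 - 615) = 30 min

30 minutes


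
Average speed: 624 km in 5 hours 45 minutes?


Distance: 624 km
Time: 5h 45m = 345 min = 345/60 = 23/4 hours
Speed = 624 ÷ (23/4) = 624 × 4 / 23 = 2496/23 ≈ 108.5 km/h

108.5 km/h


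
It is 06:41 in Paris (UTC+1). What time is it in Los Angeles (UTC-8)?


21:41 (previous day)

Time difference = UTC-8 - UTC+1 = -9 hours
New hour = (6 -9) mod 24
= -3 mod 24 = 21
Minutes unchanged → 21:41; -3 < 0 → previous day


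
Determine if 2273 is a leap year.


Rules: divisible by 4 AND (not by 100 OR by 400)
2273 ÷ 4 = 568 remainder 1 → not divisible by 4
Not divisible by 4 → not a leap year

No


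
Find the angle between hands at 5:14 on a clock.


73.0°

Hour hand = 5×30 + 14×0.5 = 157.0°
Minute hand = 14×6 = 84°
Difference = |157.0 - 84| = 73.0°


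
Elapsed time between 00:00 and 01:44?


1h 44m

End time in minutes: 1×60 + 44 = 104
Start time in minutes: 0×60 + 0 = 0
Difference = 104 - 0 = 104 minutes
= 1 hours 44 minutes


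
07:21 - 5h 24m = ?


01:57

Start: 441 minutes from midnight
Subtract: 324 minutes
Remaining: 441 - 324 = 117
Hours: 1, Minutes: 57


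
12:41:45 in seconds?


45705 seconds

Hours: 12 × 3600 = 43200
Minutes: 41 × 60 = 2460
Seconds: 45
Total = 43200 + 2460 + 45 = 45705


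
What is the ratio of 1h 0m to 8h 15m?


Duration 1: 60 minutes
Duration 2: 495 minutes
Ratio = 60:495
GCD = 15
Simplified = 4:33
As a decimal: 4/33 ≈ 0.12

4:33 (0.12)


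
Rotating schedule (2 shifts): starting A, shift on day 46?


Shifts: A, B
Start: A (index 0)
Day 46: (0 + 46 - 1) mod 2
= 45 mod 2
= 1
Index 1 → shift B

Shift B


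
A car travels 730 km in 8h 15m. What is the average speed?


88.5 km/h

Distance: 730 km
Time: 8h 15m = 495 min = 495/60 = 33/4 hours
Speed = 730 ÷ (33/4) = 730 × 4 / 33 = 2920/33 ≈ 88.5 km/h


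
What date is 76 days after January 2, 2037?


March 19, 2037

Start: January 2, 2037
Add 76 days
January 2 → February 1: 31 - 2 + 1 = 30 days (76 - 30 = 46 left)
February 1 → March 1: 28 - 1 + 1 = 28 days (46 - 28 = 18 left)
March 1 + 18 = March 19, 2037


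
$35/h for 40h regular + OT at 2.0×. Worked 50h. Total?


Regular: 40h × $35 = $1400.00
Overtime: 50 - 40 = 10h
OT pay: 10h × $35 × 2.0 = $700.00
Total = $1400.00 + $700.00 = $2100.00

$2100.00


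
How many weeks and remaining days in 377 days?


53 weeks 6 days

Weeks: 377 ÷ 7 = 53 remainder 6


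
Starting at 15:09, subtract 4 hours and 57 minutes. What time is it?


Start: 909 minutes from midnight
Subtract: 297 minutes
Remaining: 909 - 297 = 612
Hours: 10, Minutes: 12

10:12


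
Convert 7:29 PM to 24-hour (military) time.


19:29

Input: 7:29 PM
PM: 7 + 12 = 19


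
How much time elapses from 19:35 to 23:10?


End time in minutes: 23×60 + 10 = 1390
Start time in minutes: 19×60 + 35 = 1175
Difference = 1390 - 1175 = 215 minutes
= 3 hours 35 minutes

3h 35m


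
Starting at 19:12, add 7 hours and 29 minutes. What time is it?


02:41 (next day)

Start: 1152 minutes from midnight
Add: 449 minutes
Total: 1601 minutes
Hours: 1601 ÷ 60 = 26 remainder 41
26 ≥ 24 → 26 - 24 = 2 (next day)


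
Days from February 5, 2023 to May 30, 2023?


114 days

From February 5, 2023 to May 30, 2023
Rest of February 2023: 28 - 5 = 23
Full months: March 31, April 30
Days into May 2023: 30
Total = 23 + 31 + 30 + 30 = 114 days


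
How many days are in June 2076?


30 days

Month: June (month 6)
June has 30 days


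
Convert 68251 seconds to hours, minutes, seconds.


Hours: 68251 ÷ 3600 = 18 remainder 3451
Minutes: 3451 ÷ 60 = 57 remainder 31
Seconds: 31

18h 57m 31s


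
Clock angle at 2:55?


Hour hand = 2×30 + 55×0.5 = 87.5°
Minute hand = 55×6 = 330°
Difference = |87.5 - 330| = 242.5°
Since > 180°: 360 - 242.5 = 117.5°

117.5°


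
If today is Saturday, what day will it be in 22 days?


Start: Saturday (index 5)
(5 + 22) mod 7
= 27 mod 7
= 6
Index 6 → Sunday

Sunday


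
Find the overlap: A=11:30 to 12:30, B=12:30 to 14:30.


Meeting A: 690-750 (in minutes from midnight)
Meeting B: 750-870
Overlap start = max(690, 750) = 750
Overlap end = min(750, 870) = 750
Overlap = max(0, 750 - 750) = 0 min

0 minutes


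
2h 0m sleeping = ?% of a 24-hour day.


8.3%

Time: 120 minutes
Day: 1440 minutes
Percentage = (120/1440) × 100 ≈ 8.3%


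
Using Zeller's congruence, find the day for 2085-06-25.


Zeller's congruence:
q=25, m=6, k=85, j=20
h = (25 + ⌊13×7/5⌋ + 85 + ⌊85/4⌋ + ⌊20/4⌋ - 2×20) mod 7
= (25 + 18 + 85 + 21 + 5 - 40) mod 7
= 114 mod 7 = 2
h=2 → Monday

Monday


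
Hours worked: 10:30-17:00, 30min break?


Total time = (17×60+0) - (10×60+30)
= 1020 - 630 = 390 min
Minus break: 390 - 30 = 360 min
= 6h 0m

6h 0m (360 minutes)


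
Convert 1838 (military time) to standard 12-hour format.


Hour: 18
18 - 12 = 6 → PM

6:38 PM


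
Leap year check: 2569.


No

Rules: divisible by 4 AND (not by 100 OR by 400)
2569 ÷ 4 = 642 remainder 1 → not divisible by 4
Not divisible by 4 → not a leap year


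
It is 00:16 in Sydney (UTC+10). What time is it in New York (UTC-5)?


09:16 (previous day)

Time difference = UTC-5 - UTC+10 = -15 hours
New hour = (0 -15) mod 24
= -15 mod 24 = 9
Minutes unchanged → 09:16; -15 < 0 → previous day


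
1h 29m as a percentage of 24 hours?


Total minutes: 1×60 + 29 = 89
Day = 24×60 = 1440 minutes
Fraction = 89/1440 ≈ 0.0618
As a percentage: 89/1440 × 100 ≈ 6.18%

0.0618 (6.18%)


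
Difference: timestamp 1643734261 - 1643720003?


14258 seconds (4.0 hours / 0.17 days)

Difference = 1643734261 - 1643720003 = 14258 seconds
In hours: 14258 / 3600 ≈ 4.0
In days: 14258 / 86400 ≈ 0.17


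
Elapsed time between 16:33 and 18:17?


End time in minutes: 18×60 + 17 = 1097
Start time in minutes: 16×60 + 33 = 993
Difference = 1097 - 993 = 104 minutes
= 1 hours 44 minutes

1h 44m


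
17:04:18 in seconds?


61458 seconds

Hours: 17 × 3600 = 61200
Minutes: 4 × 60 = 240
Seconds: 18
Total = 61200 + 240 + 18 = 61458


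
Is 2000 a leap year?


Rules: divisible by 4 AND (not by 100 OR by 400)
2000 ÷ 4 = 500 exactly → divisible by 4
2000 ÷ 100 = 20 exactly → divisible by 100
2000 ÷ 400 = 5 exactly → divisible by 400
Divisible by 400 → leap year

Yes


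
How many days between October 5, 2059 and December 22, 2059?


78 days

From October 5, 2059 to December 22, 2059
Rest of October 2059: 31 - 5 = 26
Full months: November 30
Days into December 2059: 22
Total = 26 + 30 + 22 = 78 days


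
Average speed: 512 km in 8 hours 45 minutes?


58.5 km/h

Distance: 512 km
Time: 8h 45m = 525 min = 525/60 = 35/4 hours
Speed = 512 ÷ (35/4) = 512 × 4 / 35 = 2048/35 ≈ 58.5 km/h


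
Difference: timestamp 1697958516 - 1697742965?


Difference = 1697958516 - 1697742965 = 215551 seconds
In hours: 215551 / 3600 ≈ 59.9
In days: 215551 / 86400 ≈ 2.49

215551 seconds (59.9 hours / 2.49 days)


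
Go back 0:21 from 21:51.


Start: 1311 minutes from midnight
Subtract: 21 minutes
Remaining: 1311 - 21 = 1290
Hours: 21, Minutes: 30

21:30


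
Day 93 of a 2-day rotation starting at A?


Shifts: A, B
Start: A (index 0)
Day 93: (0 + 93 - 1) mod 2
= 92 mod 2
= 0
Index 0 → shift A

Shift A


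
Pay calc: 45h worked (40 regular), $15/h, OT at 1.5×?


Regular: 40h × $15 = $600.00
Overtime: 45 - 40 = 5h
OT pay: 5h × $15 × 1.5 = $112.50
Total = $600.00 + $112.50 = $712.50

$712.50


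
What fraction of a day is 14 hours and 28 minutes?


0.6028 (60.28%)

Total minutes: 14×60 + 28 = 868
Day = 24×60 = 1440 minutes
Fraction = 868/1440 ≈ 0.6028
As a percentage: 868/1440 × 100 ≈ 60.28%


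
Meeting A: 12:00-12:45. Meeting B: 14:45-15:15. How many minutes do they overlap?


0 minutes

Meeting A: 720-765 (in minutes from midnight)
Meeting B: 885-915
Overlap start = max(720, 885) = 885
Overlap end = min(765, 915) = 765
Overlap = max(0, 765 - 885) = 0 min


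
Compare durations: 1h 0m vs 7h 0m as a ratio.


Duration 1: 60 minutes
Duration 2: 420 minutes
Ratio = 60:420
GCD = 60
Simplified = 1:7
As a decimal: 1/7 ≈ 0.14

1:7 (0.14)


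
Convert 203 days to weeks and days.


29 weeks 0 days

Weeks: 203 ÷ 7 = 29 remainder 0


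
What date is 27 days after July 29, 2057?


August 25, 2057

Start: July 29, 2057
Add 27 days
July 29 → August 1: 31 - 29 + 1 = 3 days (27 - 3 = 24 left)
August 1 + 24 = August 25, 2057


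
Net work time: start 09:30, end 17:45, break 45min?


Total time = (17×60+45) - (9×60+30)
= 1065 - 570 = 495 min
Minus break: 495 - 45 = 450 min
= 7h 30m

7h 30m (450 minutes)


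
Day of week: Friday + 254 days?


Start: Friday (index 4)
(4 + 254) mod 7
= 258 mod 7
= 6
Index 6 → Sunday

Sunday


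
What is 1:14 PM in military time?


Input: 1:14 PM
PM: 1 + 12 = 13

13:14


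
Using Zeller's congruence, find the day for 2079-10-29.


Zeller's congruence:
q=29, m=10, k=79, j=20
h = (29 + ⌊13×11/5⌋ + 79 + ⌊79/4⌋ + ⌊20/4⌋ - 2×20) mod 7
= (29 + 28 + 79 + 19 + 5 - 40) mod 7
= 120 mod 7 = 1
h=1 → Sunday

Sunday


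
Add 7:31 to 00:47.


08:18

Start: 47 minutes from midnight
Add: 451 minutes
Total: 498 minutes
Hours: 498 ÷ 60 = 8 remainder 18


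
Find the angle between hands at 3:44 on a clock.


152.0°

Hour hand = 3×30 + 44×0.5 = 112.0°
Minute hand = 44×6 = 264°
Difference = |112.0 - 264| = 152.0°


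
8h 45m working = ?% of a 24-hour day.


Time: 525 minutes
Day: 1440 minutes
Percentage = (525/1440) × 100 ≈ 36.5%

36.5%


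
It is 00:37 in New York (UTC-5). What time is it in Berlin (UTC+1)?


06:37

Time difference = UTC+1 - UTC-5 = +6 hours
New hour = (0 + 6) mod 24
= 6 mod 24 = 6
Minutes unchanged → 06:37


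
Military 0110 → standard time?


1:10 AM

Hour: 1
1 < 12 → AM


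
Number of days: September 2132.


30 days

Month: September (month 9)
September has 30 days


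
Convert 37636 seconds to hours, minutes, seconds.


10h 27m 16s

Hours: 37636 ÷ 3600 = 10 remainder 1636
Minutes: 1636 ÷ 60 = 27 remainder 16
Seconds: 16


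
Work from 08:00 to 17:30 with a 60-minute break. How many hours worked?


8h 30m (510 minutes)

Total time = (17×60+30) - (8×60+0)
= 1050 - 480 = 570 min
Minus break: 570 - 60 = 510 min
= 8h 30m


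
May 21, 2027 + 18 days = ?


Start: May 21, 2027
Add 18 days
May 21 → June 1: 31 - 21 + 1 = 11 days (18 - 11 = 7 left)
June 1 + 7 = June 8, 2027

June 8, 2027


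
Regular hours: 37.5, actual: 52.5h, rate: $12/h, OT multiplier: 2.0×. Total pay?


Regular: 37.5h × $12 = $450.00
Overtime: 52.5 - 37.5 = 15.0h
OT pay: 15.0h × $12 × 2.0 = $360.00
Total = $450.00 + $360.00 = $810.00

$810.00


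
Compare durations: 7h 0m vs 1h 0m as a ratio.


7:1 (7.00)

Duration 1: 420 minutes
Duration 2: 60 minutes
Ratio = 420:60
GCD = 60
Simplified = 7:1
As a decimal: 7/1 = 7.00


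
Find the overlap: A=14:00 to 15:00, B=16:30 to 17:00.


0 minutes

Meeting A: 840-900 (in minutes from midnight)
Meeting B: 990-1020
Overlap start = max(840, 990) = 990
Overlap end = min(900, 1020) = 900
Overlap = max(0, 900 - 990) = 0 min


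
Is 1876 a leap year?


Rules: divisible by 4 AND (not by 100 OR by 400)
1876 ÷ 4 = 469 exactly → divisible by 4
1876 ÷ 100 = 18 remainder 76 → not divisible by 100
Divisible by 4 but not by 100 → leap year

Yes


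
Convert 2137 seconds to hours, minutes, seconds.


0h 35m 37s

Hours: 2137 ÷ 3600 = 0 remainder 2137
Minutes: 2137 ÷ 60 = 35 remainder 37
Seconds: 37


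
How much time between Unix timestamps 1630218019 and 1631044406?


Difference = 1631044406 - 1630218019 = 826387 seconds
In hours: 826387 / 3600 ≈ 229.6
In days: 826387 / 86400 ≈ 9.56

826387 seconds (229.6 hours / 9.56 days)


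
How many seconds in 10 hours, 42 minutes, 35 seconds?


Hours: 10 × 3600 = 36000
Minutes: 42 × 60 = 2520
Seconds: 35
Total = 36000 + 2520 + 35 = 38555

38555 seconds


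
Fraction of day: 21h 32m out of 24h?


0.8972 (89.72%)

Total minutes: 21×60 + 32 = 1292
Day = 24×60 = 1440 minutes
Fraction = 1292/1440 ≈ 0.8972
As a percentage: 1292/1440 × 100 ≈ 89.72%


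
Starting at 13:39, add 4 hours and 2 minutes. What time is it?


Start: 819 minutes from midnight
Add: 242 minutes
Total: 1061 minutes
Hours: 1061 ÷ 60 = 17 remainder 41

17:41


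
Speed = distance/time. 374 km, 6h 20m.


59.1 km/h

Distance: 374 km
Time: 6h 20m = 380 min = 380/60 = 19/3 hours
Speed = 374 ÷ (19/3) = 374 × 3 / 19 = 1122/19 ≈ 59.1 km/h


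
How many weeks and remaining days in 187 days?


26 weeks 5 days

Weeks: 187 ÷ 7 = 26 remainder 5


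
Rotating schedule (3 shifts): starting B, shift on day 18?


Shift A

Shifts: A, B, C
Start: B (index 1)
Day 18: (1 + 18 - 1) mod 3
= 18 mod 3
= 0
Index 0 → shift A


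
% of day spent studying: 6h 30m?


27.1%

Time: 390 minutes
Day: 1440 minutes
Percentage = (390/1440) × 100 ≈ 27.1%


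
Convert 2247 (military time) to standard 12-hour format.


Hour: 22
22 - 12 = 10 → PM

10:47 PM


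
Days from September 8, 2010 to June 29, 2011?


294 days

From September 8, 2010 to June 29, 2011
Rest of September 2010: 30 - 8 = 22
Full months: October 31, November 30, December 31, January 31, February 2011 28, March 31, April 30, May 31
Days into June 2011: 29
Total = 22 + 31 + 30 + 31 + 31 + 28 + 31 + 30 + 31 + 29 = 294 days


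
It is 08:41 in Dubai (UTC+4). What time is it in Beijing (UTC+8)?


12:41

Time difference = UTC+8 - UTC+4 = +4 hours
New hour = (8 + 4) mod 24
= 12 mod 24 = 12
Minutes unchanged → 12:41


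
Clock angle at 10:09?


Hour hand = 10×30 + 9×0.5 = 304.5°
Minute hand = 9×6 = 54°
Difference = |304.5 - 54| = 250.5°
Since > 180°: 360 - 250.5 = 109.5°

109.5°


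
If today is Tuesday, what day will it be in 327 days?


Sunday

Start: Tuesday (index 1)
(1 + 327) mod 7
= 328 mod 7
= 6
Index 6 → Sunday


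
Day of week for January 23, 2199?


Zeller's congruence:
q=23, m=13, k=98, j=21
h = (23 + ⌊13×14/5⌋ + 98 + ⌊98/4⌋ + ⌊21/4⌋ - 2×21) mod 7
= (23 + 36 + 98 + 24 + 5 - 42) mod 7
= 144 mod 7 = 4
h=4 → Wednesday

Wednesday
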